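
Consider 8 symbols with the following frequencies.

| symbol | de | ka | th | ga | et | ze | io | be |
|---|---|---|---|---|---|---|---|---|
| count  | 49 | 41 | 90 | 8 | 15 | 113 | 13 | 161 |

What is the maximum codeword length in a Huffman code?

6

Merge the two lowest-weight nodes at each step:
ga(8) + io(13) → 21
et(15) + 21 → 36
36 + ka(41) → 77
de(49) + 77 → 126
th(90) + ze(113) → 203
126 + be(161) → 287
203 + 287 → 490
The rarest symbols sit at the bottom; the longest codeword is 6 bits.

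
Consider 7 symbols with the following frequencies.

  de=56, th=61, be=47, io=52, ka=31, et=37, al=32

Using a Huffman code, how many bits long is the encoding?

887

Build the Huffman tree bottom-up:
combine ka(31), al(32) → 63
combine et(37), be(47) → 84
combine io(52), de(56) → 108
combine th(61), 63 → 124
combine 84, 108 → 192
combine 124, 192 → 316
Total encoded bits = sum of merged weights = 63 + 84 + 108 + 124 + 192 + 316 = 887.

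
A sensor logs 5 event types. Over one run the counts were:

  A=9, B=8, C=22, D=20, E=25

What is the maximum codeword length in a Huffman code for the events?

Merge the two lowest-weight nodes at each step:
combine B(8), A(9) → 17
combine 17, D(20) → 37
combine C(22), E(25) → 47
combine 37, 47 → 84
The rarest symbols sit at the bottom; the longest codeword is 3 bits.

3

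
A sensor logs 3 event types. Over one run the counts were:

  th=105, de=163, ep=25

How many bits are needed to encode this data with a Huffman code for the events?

423

Greedily combine the two least-frequent nodes:
combine ep(25), th(105) → 130
combine 130, de(163) → 293
Total encoded bits = sum of merged weights = 130 + 293 = 423.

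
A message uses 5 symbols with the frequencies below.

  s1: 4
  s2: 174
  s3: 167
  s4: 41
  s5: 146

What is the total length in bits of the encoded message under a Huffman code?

1109

Build the Huffman tree bottom-up:
s1(4) + s4(41) → 45
45 + s5(146) → 191
s3(167) + s2(174) → 341
191 + 341 → 532
Total encoded bits = sum of merged weights = 45 + 191 + 341 + 532 = 1109.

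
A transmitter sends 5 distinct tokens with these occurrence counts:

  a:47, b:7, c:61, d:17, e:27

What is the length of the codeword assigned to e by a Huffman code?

3

Build the tree from the bottom:
b(7) + d(17) → 24
24 + e(27) → 51
a(47) + 51 → 98
c(61) + 98 → 159
The subtree containing e is merged 3 times, so code length = 3.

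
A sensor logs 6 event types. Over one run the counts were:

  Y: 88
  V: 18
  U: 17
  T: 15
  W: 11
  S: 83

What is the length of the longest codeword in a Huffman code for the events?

Merge the two lowest-weight nodes at each step:
W(11) + T(15) → 26
U(17) + V(18) → 35
26 + 35 → 61
61 + S(83) → 144
Y(88) + 144 → 232
Maximum depth reached is 4.

4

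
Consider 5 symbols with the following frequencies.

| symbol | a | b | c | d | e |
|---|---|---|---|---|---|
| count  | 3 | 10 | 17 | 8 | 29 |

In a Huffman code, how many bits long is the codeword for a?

4

Build the tree from the bottom:
a(3) + d(8) → 11
b(10) + 11 → 21
c(17) + 21 → 38
e(29) + 38 → 67
a sits 4 levels below the root, so its codeword is 4 bits.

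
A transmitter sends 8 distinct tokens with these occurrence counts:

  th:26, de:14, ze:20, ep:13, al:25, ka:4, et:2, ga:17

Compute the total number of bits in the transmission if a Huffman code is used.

337

Merge the two smallest weights repeatedly:
merge et(2) and ka(4): 6
merge 6 and ep(13): 19
merge de(14) and ga(17): 31
merge 19 and ze(20): 39
merge al(25) and th(26): 51
merge 31 and 39: 70
merge 51 and 70: 121
Each symbol's bit-cost is frequency × depth; summing gives 337 bits (equivalently 6 + 19 + 31 + 39 + 51 + 70 + 121).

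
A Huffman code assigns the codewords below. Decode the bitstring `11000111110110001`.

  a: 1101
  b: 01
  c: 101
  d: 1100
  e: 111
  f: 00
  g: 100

dbecgb

Read left to right; each codeword is recognised as soon as it completes (prefix code):
  1100→d | 01→b | 111→e | 101→c | 100→g | 01→b
Decoded message: dbecgb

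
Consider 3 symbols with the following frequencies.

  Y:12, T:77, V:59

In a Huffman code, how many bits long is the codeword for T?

1

Huffman merges, smallest pair first:
merge Y(12) and V(59): 71
merge 71 and T(77): 148
T is merged only at the final step, so code length = 1.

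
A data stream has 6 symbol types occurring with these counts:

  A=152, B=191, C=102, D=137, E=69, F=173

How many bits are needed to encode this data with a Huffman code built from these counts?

Greedily combine the two least-frequent nodes:
combine E(69), C(102) → 171
combine D(137), A(152) → 289
combine 171, F(173) → 344
combine B(191), 289 → 480
combine 344, 480 → 824
Total encoded bits = sum of merged weights = 171 + 289 + 344 + 480 + 824 = 2108.

2108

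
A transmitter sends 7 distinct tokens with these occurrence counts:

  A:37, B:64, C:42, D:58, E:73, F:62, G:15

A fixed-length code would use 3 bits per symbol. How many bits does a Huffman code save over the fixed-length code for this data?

85

Fixed-length: 3 bits × 351 symbols = 1053 bits.
Huffman merges:
merge G(15) and A(37): 52
merge C(42) and 52: 94
merge D(58) and F(62): 120
merge B(64) and E(73): 137
merge 94 and 120: 214
merge 137 and 214: 351
Huffman total = 52 + 94 + 120 + 137 + 214 + 351 = 968 bits.
Saving = 1053 − 968 = 85 bits.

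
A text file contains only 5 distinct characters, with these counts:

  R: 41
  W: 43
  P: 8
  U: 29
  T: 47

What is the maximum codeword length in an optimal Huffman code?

3

Merge the two lowest-weight nodes at each step:
P(8) + U(29) → 37
37 + R(41) → 78
W(43) + T(47) → 90
78 + 90 → 168
Maximum depth reached is 3.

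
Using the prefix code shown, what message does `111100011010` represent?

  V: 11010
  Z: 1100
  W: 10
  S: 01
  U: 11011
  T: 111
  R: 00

Read left to right; each codeword is recognised as soon as it completes (prefix code):
  111→T | 10→W | 00→R | 11010→V
Decoded message: TWRV

TWRV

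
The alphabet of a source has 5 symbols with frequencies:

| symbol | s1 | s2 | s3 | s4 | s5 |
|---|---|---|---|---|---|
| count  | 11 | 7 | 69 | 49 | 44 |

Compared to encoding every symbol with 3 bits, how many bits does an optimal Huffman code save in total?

Fixed-length: 3 bits × 180 symbols = 540 bits.
Huffman merges:
combine s2(7), s1(11) → 18
combine 18, s5(44) → 62
combine s4(49), 62 → 111
combine s3(69), 111 → 180
Huffman total = 18 + 62 + 111 + 180 = 371 bits.
Saving = 540 − 371 = 169 bits.

169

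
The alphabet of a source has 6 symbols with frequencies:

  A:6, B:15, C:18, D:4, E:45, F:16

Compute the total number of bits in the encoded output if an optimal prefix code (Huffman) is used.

232

Greedily combine the two least-frequent nodes:
merge D(4) and A(6): 10
merge 10 and B(15): 25
merge F(16) and C(18): 34
merge 25 and 34: 59
merge E(45) and 59: 104
Each symbol's bit-cost is frequency × depth; summing gives 232 bits (equivalently 10 + 25 + 34 + 59 + 104).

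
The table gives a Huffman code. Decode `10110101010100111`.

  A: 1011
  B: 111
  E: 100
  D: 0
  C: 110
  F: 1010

ADFFDB

Read left to right; each codeword is recognised as soon as it completes (prefix code):
  1011→A | 0→D | 1010→F | 1010→F | 0→D | 111→B
Decoded message: ADFFDB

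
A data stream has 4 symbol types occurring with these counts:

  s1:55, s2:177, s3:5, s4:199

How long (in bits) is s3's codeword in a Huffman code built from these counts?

Huffman merges, smallest pair first:
combine s3(5), s1(55) → 60
combine 60, s2(177) → 237
combine s4(199), 237 → 436
s3's leaf is at depth 3, giving a 3-bit codeword.

3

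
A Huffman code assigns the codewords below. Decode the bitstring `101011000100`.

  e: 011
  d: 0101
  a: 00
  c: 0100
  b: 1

bdbac

Read left to right; each codeword is recognised as soon as it completes (prefix code):
  1→b | 0101→d | 1→b | 00→a | 0100→c
Decoded message: bdbac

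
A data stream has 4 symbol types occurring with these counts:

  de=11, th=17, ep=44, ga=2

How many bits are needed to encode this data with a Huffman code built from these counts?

117

Merge the two smallest weights repeatedly:
merge ga(2) and de(11): 13
merge 13 and th(17): 30
merge 30 and ep(44): 74
Each symbol's bit-cost is frequency × depth; summing gives 117 bits (equivalently 13 + 30 + 74).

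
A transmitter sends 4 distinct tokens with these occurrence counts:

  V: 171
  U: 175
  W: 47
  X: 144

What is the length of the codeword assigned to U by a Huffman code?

Huffman merges, smallest pair first:
combine W(47), X(144) → 191
combine V(171), U(175) → 346
combine 191, 346 → 537
U's leaf is at depth 2, giving a 2-bit codeword.

2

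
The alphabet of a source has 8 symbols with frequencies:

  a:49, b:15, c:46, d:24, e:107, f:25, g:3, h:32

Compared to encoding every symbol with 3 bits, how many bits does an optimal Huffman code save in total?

97

Fixed-length: 3 bits × 301 symbols = 903 bits.
Huffman merges:
merge g(3) and b(15): 18
merge 18 and d(24): 42
merge f(25) and h(32): 57
merge 42 and c(46): 88
merge a(49) and 57: 106
merge 88 and 106: 194
merge e(107) and 194: 301
Huffman total = 18 + 42 + 57 + 88 + 106 + 194 + 301 = 806 bits.
Saving = 903 − 806 = 97 bits.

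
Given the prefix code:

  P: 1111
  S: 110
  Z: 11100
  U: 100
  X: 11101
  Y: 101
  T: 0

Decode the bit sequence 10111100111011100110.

YZXSTS

Read left to right; each codeword is recognised as soon as it completes (prefix code):
  101→Y | 11100→Z | 11101→X | 110→S | 0→T | 110→S
Decoded message: YZXSTS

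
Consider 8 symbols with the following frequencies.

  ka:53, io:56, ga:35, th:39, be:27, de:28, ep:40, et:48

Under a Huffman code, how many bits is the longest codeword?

4

Merge the two lowest-weight nodes at each step:
merge be(27) and de(28): 55
merge ga(35) and th(39): 74
merge ep(40) and et(48): 88
merge ka(53) and 55: 108
merge io(56) and 74: 130
merge 88 and 108: 196
merge 130 and 196: 326
The rarest symbols sit at the bottom; the longest codeword is 4 bits.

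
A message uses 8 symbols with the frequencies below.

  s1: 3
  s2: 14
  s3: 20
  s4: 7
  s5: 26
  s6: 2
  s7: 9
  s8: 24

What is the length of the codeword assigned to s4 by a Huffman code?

4

Huffman merges, smallest pair first:
combine s6(2), s1(3) → 5
combine 5, s4(7) → 12
combine s7(9), 12 → 21
combine s2(14), s3(20) → 34
combine 21, s8(24) → 45
combine s5(26), 34 → 60
combine 45, 60 → 105
The subtree containing s4 is merged 4 times, so code length = 4.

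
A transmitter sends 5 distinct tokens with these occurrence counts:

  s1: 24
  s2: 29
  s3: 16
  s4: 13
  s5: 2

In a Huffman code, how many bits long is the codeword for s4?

Repeatedly merge the two smallest:
s5(2) + s4(13) → 15
15 + s3(16) → 31
s1(24) + s2(29) → 53
31 + 53 → 84
s4 sits 3 levels below the root, so its codeword is 3 bits.

3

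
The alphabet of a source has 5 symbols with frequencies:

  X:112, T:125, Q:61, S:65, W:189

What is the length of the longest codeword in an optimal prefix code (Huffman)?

3

Merge the two lowest-weight nodes at each step:
combine Q(61), S(65) → 126
combine X(112), T(125) → 237
combine 126, W(189) → 315
combine 237, 315 → 552
Maximum depth reached is 3.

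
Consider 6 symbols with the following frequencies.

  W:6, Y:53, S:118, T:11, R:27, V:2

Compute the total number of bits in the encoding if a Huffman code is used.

389

Merge the two smallest weights repeatedly:
merge V(2) and W(6): 8
merge 8 and T(11): 19
merge 19 and R(27): 46
merge 46 and Y(53): 99
merge 99 and S(118): 217
Total encoded bits = sum of merged weights = 8 + 19 + 46 + 99 + 217 = 389.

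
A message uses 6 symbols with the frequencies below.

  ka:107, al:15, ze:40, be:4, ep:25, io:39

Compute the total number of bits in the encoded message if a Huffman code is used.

Merge the two smallest weights repeatedly:
be(4) + al(15) → 19
19 + ep(25) → 44
io(39) + ze(40) → 79
44 + 79 → 123
ka(107) + 123 → 230
Each symbol's bit-cost is frequency × depth; summing gives 495 bits (equivalently 19 + 44 + 79 + 123 + 230).

495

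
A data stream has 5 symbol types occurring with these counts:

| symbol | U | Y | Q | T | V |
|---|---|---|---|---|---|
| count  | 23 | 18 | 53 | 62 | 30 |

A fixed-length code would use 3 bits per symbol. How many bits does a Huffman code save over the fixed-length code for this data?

145

Fixed-length: 3 bits × 186 symbols = 558 bits.
Huffman merges:
combine Y(18), U(23) → 41
combine V(30), 41 → 71
combine Q(53), T(62) → 115
combine 71, 115 → 186
Huffman total = 41 + 71 + 115 + 186 = 413 bits.
Saving = 558 − 413 = 145 bits.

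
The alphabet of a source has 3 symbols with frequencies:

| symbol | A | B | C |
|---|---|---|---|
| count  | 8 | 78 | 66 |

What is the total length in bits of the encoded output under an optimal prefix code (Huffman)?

226

Build the Huffman tree bottom-up:
merge A(8) and C(66): 74
merge 74 and B(78): 152
The encoded length is the sum of every internal node's weight: 74 + 152 = 226 bits.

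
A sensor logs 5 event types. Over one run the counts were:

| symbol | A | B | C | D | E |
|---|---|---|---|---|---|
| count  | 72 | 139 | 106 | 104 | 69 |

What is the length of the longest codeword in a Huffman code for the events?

Merge the two lowest-weight nodes at each step:
combine E(69), A(72) → 141
combine D(104), C(106) → 210
combine B(139), 141 → 280
combine 210, 280 → 490
The first pair merged (E, A) ends up deepest, at depth 3.

3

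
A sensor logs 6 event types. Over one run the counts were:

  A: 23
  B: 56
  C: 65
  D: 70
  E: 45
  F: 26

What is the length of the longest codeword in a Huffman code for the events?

4

Merge the two lowest-weight nodes at each step:
A(23) + F(26) → 49
E(45) + 49 → 94
B(56) + C(65) → 121
D(70) + 94 → 164
121 + 164 → 285
Maximum depth reached is 4.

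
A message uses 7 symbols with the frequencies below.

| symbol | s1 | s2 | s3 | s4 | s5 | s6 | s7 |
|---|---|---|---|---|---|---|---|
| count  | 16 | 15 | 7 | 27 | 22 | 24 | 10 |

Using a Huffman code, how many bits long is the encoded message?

Build the Huffman tree bottom-up:
merge s3(7) and s7(10): 17
merge s2(15) and s1(16): 31
merge 17 and s5(22): 39
merge s6(24) and s4(27): 51
merge 31 and 39: 70
merge 51 and 70: 121
Total encoded bits = sum of merged weights = 17 + 31 + 39 + 51 + 70 + 121 = 329.

329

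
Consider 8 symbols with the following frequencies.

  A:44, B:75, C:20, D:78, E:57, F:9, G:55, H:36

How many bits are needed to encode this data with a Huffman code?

Greedily combine the two least-frequent nodes:
merge F(9) and C(20): 29
merge 29 and H(36): 65
merge A(44) and G(55): 99
merge E(57) and 65: 122
merge B(75) and D(78): 153
merge 99 and 122: 221
merge 153 and 221: 374
Total encoded bits = sum of merged weights = 29 + 65 + 99 + 122 + 153 + 221 + 374 = 1063.

1063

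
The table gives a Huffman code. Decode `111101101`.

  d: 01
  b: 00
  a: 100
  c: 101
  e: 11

Read left to right; each codeword is recognised as soon as it completes (prefix code):
  11→e | 11→e | 01→d | 101→c
Decoded message: eedc

eedc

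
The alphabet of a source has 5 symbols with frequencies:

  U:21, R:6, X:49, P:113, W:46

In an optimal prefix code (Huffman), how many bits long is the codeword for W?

Build the tree from the bottom:
combine R(6), U(21) → 27
combine 27, W(46) → 73
combine X(49), 73 → 122
combine P(113), 122 → 235
W's leaf is at depth 3, giving a 3-bit codeword.

3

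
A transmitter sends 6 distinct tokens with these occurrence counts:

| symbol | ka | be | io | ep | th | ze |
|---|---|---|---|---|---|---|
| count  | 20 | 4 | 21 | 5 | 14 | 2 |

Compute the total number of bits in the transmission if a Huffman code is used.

Greedily combine the two least-frequent nodes:
merge ze(2) and be(4): 6
merge ep(5) and 6: 11
merge 11 and th(14): 25
merge ka(20) and io(21): 41
merge 25 and 41: 66
The encoded length is the sum of every internal node's weight: 6 + 11 + 25 + 41 + 66 = 149 bits.

149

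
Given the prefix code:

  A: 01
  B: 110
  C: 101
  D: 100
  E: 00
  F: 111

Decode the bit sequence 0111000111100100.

Read left to right; each codeword is recognised as soon as it completes (prefix code):
  01→A | 110→B | 00→E | 111→F | 100→D | 100→D
Decoded message: ABEFDD

ABEFDD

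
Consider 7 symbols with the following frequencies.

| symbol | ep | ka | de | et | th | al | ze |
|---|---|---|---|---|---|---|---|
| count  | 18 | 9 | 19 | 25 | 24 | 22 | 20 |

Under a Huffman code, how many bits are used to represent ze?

Repeatedly merge the two smallest:
ka(9) + ep(18) → 27
de(19) + ze(20) → 39
al(22) + th(24) → 46
et(25) + 27 → 52
39 + 46 → 85
52 + 85 → 137
ze's leaf is at depth 3, giving a 3-bit codeword.

3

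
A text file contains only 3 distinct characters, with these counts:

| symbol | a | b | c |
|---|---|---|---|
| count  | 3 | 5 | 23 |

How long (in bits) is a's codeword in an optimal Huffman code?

2

Build the tree from the bottom:
combine a(3), b(5) → 8
combine 8, c(23) → 31
a sits 2 levels below the root, so its codeword is 2 bits.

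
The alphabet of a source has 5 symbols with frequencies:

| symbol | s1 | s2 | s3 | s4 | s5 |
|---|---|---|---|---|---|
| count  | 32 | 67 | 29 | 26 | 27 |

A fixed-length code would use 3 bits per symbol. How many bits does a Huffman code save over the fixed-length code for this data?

Fixed-length: 3 bits × 181 symbols = 543 bits.
Huffman merges:
combine s4(26), s5(27) → 53
combine s3(29), s1(32) → 61
combine 53, 61 → 114
combine s2(67), 114 → 181
Huffman total = 53 + 61 + 114 + 181 = 409 bits.
Saving = 543 − 409 = 134 bits.

134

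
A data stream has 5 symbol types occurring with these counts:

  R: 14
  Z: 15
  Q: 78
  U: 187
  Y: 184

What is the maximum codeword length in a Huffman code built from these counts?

4

Merge the two lowest-weight nodes at each step:
merge R(14) and Z(15): 29
merge 29 and Q(78): 107
merge 107 and Y(184): 291
merge U(187) and 291: 478
The rarest symbols sit at the bottom; the longest codeword is 4 bits.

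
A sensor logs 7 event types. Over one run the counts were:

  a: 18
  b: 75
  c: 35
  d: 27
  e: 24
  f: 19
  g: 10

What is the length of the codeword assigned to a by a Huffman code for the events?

Build the tree from the bottom:
merge g(10) and a(18): 28
merge f(19) and e(24): 43
merge d(27) and 28: 55
merge c(35) and 43: 78
merge 55 and b(75): 130
merge 78 and 130: 208
a's leaf is at depth 4, giving a 4-bit codeword.

4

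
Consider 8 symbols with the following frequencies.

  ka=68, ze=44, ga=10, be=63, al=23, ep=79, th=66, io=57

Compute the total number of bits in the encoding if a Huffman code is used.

1184

Greedily combine the two least-frequent nodes:
ga(10) + al(23) → 33
33 + ze(44) → 77
io(57) + be(63) → 120
th(66) + ka(68) → 134
77 + ep(79) → 156
120 + 134 → 254
156 + 254 → 410
Total encoded bits = sum of merged weights = 33 + 77 + 120 + 134 + 156 + 254 + 410 = 1184.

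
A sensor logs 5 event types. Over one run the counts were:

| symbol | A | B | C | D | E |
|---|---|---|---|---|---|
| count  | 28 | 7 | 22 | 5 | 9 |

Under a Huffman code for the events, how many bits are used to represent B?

Build the tree from the bottom:
D(5) + B(7) → 12
E(9) + 12 → 21
21 + C(22) → 43
A(28) + 43 → 71
The subtree containing B is merged 4 times, so code length = 4.

4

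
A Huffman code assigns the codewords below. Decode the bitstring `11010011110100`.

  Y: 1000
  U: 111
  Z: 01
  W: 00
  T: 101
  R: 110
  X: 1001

RXUZW

Read left to right; each codeword is recognised as soon as it completes (prefix code):
  110→R | 1001→X | 111→U | 01→Z | 00→W
Decoded message: RXUZW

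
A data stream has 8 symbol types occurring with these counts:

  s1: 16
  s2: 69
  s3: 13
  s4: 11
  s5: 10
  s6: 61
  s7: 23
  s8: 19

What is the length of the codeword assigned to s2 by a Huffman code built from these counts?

Build the tree from the bottom:
s5(10) + s4(11) → 21
s3(13) + s1(16) → 29
s8(19) + 21 → 40
s7(23) + 29 → 52
40 + 52 → 92
s6(61) + s2(69) → 130
92 + 130 → 222
s2 sits 2 levels below the root, so its codeword is 2 bits.

2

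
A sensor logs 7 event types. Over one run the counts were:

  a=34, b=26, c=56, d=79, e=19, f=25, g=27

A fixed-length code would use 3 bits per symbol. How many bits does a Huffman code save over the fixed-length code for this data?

91

Fixed-length: 3 bits × 266 symbols = 798 bits.
Huffman merges:
e(19) + f(25) → 44
b(26) + g(27) → 53
a(34) + 44 → 78
53 + c(56) → 109
78 + d(79) → 157
109 + 157 → 266
Huffman total = 44 + 53 + 78 + 109 + 157 + 266 = 707 bits.
Saving = 798 − 707 = 91 bits.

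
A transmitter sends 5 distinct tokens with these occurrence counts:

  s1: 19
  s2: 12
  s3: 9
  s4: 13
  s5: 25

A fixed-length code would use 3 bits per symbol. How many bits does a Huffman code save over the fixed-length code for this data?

Fixed-length: 3 bits × 78 symbols = 234 bits.
Huffman merges:
s3(9) + s2(12) → 21
s4(13) + s1(19) → 32
21 + s5(25) → 46
32 + 46 → 78
Huffman total = 21 + 32 + 46 + 78 = 177 bits.
Saving = 234 − 177 = 57 bits.

57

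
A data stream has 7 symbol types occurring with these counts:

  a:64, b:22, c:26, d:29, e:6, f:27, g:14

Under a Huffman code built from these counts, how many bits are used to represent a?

2

Huffman merges, smallest pair first:
combine e(6), g(14) → 20
combine 20, b(22) → 42
combine c(26), f(27) → 53
combine d(29), 42 → 71
combine 53, a(64) → 117
combine 71, 117 → 188
a sits 2 levels below the root, so its codeword is 2 bits.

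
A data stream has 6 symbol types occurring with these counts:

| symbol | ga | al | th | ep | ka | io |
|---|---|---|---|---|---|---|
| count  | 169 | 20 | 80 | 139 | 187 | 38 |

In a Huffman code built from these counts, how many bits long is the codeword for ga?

2

Build the tree from the bottom:
combine al(20), io(38) → 58
combine 58, th(80) → 138
combine 138, ep(139) → 277
combine ga(169), ka(187) → 356
combine 277, 356 → 633
ga sits 2 levels below the root, so its codeword is 2 bits.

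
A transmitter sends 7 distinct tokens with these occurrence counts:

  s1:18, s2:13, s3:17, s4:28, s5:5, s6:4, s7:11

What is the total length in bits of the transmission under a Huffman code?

251

Build the Huffman tree bottom-up:
merge s6(4) and s5(5): 9
merge 9 and s7(11): 20
merge s2(13) and s3(17): 30
merge s1(18) and 20: 38
merge s4(28) and 30: 58
merge 38 and 58: 96
Each symbol's bit-cost is frequency × depth; summing gives 251 bits (equivalently 9 + 20 + 30 + 38 + 58 + 96).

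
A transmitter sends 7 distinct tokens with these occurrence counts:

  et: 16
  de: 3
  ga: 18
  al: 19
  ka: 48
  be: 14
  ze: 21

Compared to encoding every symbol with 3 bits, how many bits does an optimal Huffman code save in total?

Fixed-length: 3 bits × 139 symbols = 417 bits.
Huffman merges:
de(3) + be(14) → 17
et(16) + 17 → 33
ga(18) + al(19) → 37
ze(21) + 33 → 54
37 + ka(48) → 85
54 + 85 → 139
Huffman total = 17 + 33 + 37 + 54 + 85 + 139 = 365 bits.
Saving = 417 − 365 = 52 bits.

52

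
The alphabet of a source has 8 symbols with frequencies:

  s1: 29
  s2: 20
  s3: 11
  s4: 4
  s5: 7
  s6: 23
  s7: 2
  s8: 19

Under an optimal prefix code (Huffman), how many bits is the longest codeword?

5

Merge the two lowest-weight nodes at each step:
s7(2) + s4(4) → 6
6 + s5(7) → 13
s3(11) + 13 → 24
s8(19) + s2(20) → 39
s6(23) + 24 → 47
s1(29) + 39 → 68
47 + 68 → 115
Maximum depth reached is 5.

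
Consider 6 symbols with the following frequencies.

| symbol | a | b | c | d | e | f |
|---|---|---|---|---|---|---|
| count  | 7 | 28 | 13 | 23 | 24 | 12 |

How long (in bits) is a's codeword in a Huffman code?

Huffman merges, smallest pair first:
a(7) + f(12) → 19
c(13) + 19 → 32
d(23) + e(24) → 47
b(28) + 32 → 60
47 + 60 → 107
a's leaf is at depth 4, giving a 4-bit codeword.

4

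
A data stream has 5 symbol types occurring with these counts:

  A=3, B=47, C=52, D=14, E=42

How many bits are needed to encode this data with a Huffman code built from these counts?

Greedily combine the two least-frequent nodes:
merge A(3) and D(14): 17
merge 17 and E(42): 59
merge B(47) and C(52): 99
merge 59 and 99: 158
Each symbol's bit-cost is frequency × depth; summing gives 333 bits (equivalently 17 + 59 + 99 + 158).

333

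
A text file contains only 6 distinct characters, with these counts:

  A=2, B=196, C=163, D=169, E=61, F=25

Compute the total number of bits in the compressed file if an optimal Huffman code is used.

Build the Huffman tree bottom-up:
merge A(2) and F(25): 27
merge 27 and E(61): 88
merge 88 and C(163): 251
merge D(169) and B(196): 365
merge 251 and 365: 616
Total encoded bits = sum of merged weights = 27 + 88 + 251 + 365 + 616 = 1347.

1347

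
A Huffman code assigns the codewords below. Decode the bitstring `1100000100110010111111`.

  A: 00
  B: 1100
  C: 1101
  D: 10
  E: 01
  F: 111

BAEABDFF

Read left to right; each codeword is recognised as soon as it completes (prefix code):
  1100→B | 00→A | 01→E | 00→A | 1100→B | 10→D | 111→F | 111→F
Decoded message: BAEABDFF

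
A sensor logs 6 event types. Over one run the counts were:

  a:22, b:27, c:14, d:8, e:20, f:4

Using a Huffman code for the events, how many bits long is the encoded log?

Merge the two smallest weights repeatedly:
merge f(4) and d(8): 12
merge 12 and c(14): 26
merge e(20) and a(22): 42
merge 26 and b(27): 53
merge 42 and 53: 95
Total encoded bits = sum of merged weights = 12 + 26 + 42 + 53 + 95 = 228.

228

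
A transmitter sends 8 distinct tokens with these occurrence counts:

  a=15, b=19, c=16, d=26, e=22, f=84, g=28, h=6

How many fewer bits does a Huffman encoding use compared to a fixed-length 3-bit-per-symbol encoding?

Fixed-length: 3 bits × 216 symbols = 648 bits.
Huffman merges:
h(6) + a(15) → 21
c(16) + b(19) → 35
21 + e(22) → 43
d(26) + g(28) → 54
35 + 43 → 78
54 + 78 → 132
f(84) + 132 → 216
Huffman total = 21 + 35 + 43 + 54 + 78 + 132 + 216 = 579 bits.
Saving = 648 − 579 = 69 bits.

69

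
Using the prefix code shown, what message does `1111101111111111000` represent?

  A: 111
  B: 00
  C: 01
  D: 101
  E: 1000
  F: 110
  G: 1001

AFAAAE

Read left to right; each codeword is recognised as soon as it completes (prefix code):
  111→A | 110→F | 111→A | 111→A | 111→A | 1000→E
Decoded message: AFAAAE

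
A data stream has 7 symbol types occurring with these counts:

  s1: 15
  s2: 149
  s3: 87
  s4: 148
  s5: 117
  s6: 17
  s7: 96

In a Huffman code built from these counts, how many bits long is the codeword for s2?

2

Repeatedly merge the two smallest:
s1(15) + s6(17) → 32
32 + s3(87) → 119
s7(96) + s5(117) → 213
119 + s4(148) → 267
s2(149) + 213 → 362
267 + 362 → 629
s2 sits 2 levels below the root, so its codeword is 2 bits.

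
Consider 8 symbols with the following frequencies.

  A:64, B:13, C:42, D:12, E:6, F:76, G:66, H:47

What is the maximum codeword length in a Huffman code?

Merge the two lowest-weight nodes at each step:
merge E(6) and D(12): 18
merge B(13) and 18: 31
merge 31 and C(42): 73
merge H(47) and A(64): 111
merge G(66) and 73: 139
merge F(76) and 111: 187
merge 139 and 187: 326
Maximum depth reached is 5.

5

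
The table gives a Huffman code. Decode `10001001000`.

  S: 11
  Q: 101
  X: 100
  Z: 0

XZXXZ

Read left to right; each codeword is recognised as soon as it completes (prefix code):
  100→X | 0→Z | 100→X | 100→X | 0→Z
Decoded message: XZXXZ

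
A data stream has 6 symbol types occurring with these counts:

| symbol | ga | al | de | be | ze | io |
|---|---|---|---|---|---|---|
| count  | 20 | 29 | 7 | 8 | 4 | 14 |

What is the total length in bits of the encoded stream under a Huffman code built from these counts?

194

Greedily combine the two least-frequent nodes:
merge ze(4) and de(7): 11
merge be(8) and 11: 19
merge io(14) and 19: 33
merge ga(20) and al(29): 49
merge 33 and 49: 82
Each symbol's bit-cost is frequency × depth; summing gives 194 bits (equivalently 11 + 19 + 33 + 49 + 82).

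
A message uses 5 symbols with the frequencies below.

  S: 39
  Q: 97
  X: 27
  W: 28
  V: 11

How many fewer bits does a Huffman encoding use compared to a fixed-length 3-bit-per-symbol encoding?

195

Fixed-length: 3 bits × 202 symbols = 606 bits.
Huffman merges:
V(11) + X(27) → 38
W(28) + 38 → 66
S(39) + 66 → 105
Q(97) + 105 → 202
Huffman total = 38 + 66 + 105 + 202 = 411 bits.
Saving = 606 − 411 = 195 bits.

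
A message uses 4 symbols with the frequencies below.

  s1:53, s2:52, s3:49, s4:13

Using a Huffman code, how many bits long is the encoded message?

334

Build the Huffman tree bottom-up:
s4(13) + s3(49) → 62
s2(52) + s1(53) → 105
62 + 105 → 167
Total encoded bits = sum of merged weights = 62 + 105 + 167 = 334.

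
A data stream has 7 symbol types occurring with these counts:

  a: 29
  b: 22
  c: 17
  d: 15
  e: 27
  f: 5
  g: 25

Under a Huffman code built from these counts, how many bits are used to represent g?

Repeatedly merge the two smallest:
f(5) + d(15) → 20
c(17) + 20 → 37
b(22) + g(25) → 47
e(27) + a(29) → 56
37 + 47 → 84
56 + 84 → 140
g's leaf is at depth 3, giving a 3-bit codeword.

3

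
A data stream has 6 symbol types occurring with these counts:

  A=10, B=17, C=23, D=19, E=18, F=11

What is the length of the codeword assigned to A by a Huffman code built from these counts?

3

Huffman merges, smallest pair first:
merge A(10) and F(11): 21
merge B(17) and E(18): 35
merge D(19) and 21: 40
merge C(23) and 35: 58
merge 40 and 58: 98
A sits 3 levels below the root, so its codeword is 3 bits.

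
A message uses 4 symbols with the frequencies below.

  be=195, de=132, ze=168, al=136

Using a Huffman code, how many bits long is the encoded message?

1262

Greedily combine the two least-frequent nodes:
de(132) + al(136) → 268
ze(168) + be(195) → 363
268 + 363 → 631
The encoded length is the sum of every internal node's weight: 268 + 363 + 631 = 1262 bits.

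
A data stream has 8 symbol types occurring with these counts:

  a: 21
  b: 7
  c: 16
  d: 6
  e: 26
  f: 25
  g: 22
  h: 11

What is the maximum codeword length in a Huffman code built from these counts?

5

Merge the two lowest-weight nodes at each step:
merge d(6) and b(7): 13
merge h(11) and 13: 24
merge c(16) and a(21): 37
merge g(22) and 24: 46
merge f(25) and e(26): 51
merge 37 and 46: 83
merge 51 and 83: 134
Maximum depth reached is 5.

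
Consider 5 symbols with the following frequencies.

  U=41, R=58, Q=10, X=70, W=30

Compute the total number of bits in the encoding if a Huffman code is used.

458

Greedily combine the two least-frequent nodes:
Q(10) + W(30) → 40
40 + U(41) → 81
R(58) + X(70) → 128
81 + 128 → 209
Total encoded bits = sum of merged weights = 40 + 81 + 128 + 209 = 458.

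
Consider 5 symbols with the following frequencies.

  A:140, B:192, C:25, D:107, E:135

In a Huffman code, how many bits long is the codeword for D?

Repeatedly merge the two smallest:
merge C(25) and D(107): 132
merge 132 and E(135): 267
merge A(140) and B(192): 332
merge 267 and 332: 599
The subtree containing D is merged 3 times, so code length = 3.

3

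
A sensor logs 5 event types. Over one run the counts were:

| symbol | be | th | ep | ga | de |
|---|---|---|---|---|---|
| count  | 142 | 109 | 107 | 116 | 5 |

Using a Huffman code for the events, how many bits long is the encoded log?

Merge the two smallest weights repeatedly:
combine de(5), ep(107) → 112
combine th(109), 112 → 221
combine ga(116), be(142) → 258
combine 221, 258 → 479
The encoded length is the sum of every internal node's weight: 112 + 221 + 258 + 479 = 1070 bits.

1070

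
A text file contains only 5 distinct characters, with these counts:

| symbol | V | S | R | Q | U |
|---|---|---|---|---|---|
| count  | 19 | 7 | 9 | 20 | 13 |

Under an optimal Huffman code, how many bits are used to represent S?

3

Repeatedly merge the two smallest:
merge S(7) and R(9): 16
merge U(13) and 16: 29
merge V(19) and Q(20): 39
merge 29 and 39: 68
The subtree containing S is merged 3 times, so code length = 3.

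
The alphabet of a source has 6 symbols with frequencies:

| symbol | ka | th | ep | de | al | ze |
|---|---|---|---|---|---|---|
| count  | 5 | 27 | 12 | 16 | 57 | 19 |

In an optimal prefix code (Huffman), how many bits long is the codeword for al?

Build the tree from the bottom:
combine ka(5), ep(12) → 17
combine de(16), 17 → 33
combine ze(19), th(27) → 46
combine 33, 46 → 79
combine al(57), 79 → 136
al is a child of the root — depth 1, so its codeword is a single bit.

1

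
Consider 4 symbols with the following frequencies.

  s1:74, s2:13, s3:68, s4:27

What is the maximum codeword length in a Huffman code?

Merge the two lowest-weight nodes at each step:
combine s2(13), s4(27) → 40
combine 40, s3(68) → 108
combine s1(74), 108 → 182
The rarest symbols sit at the bottom; the longest codeword is 3 bits.

3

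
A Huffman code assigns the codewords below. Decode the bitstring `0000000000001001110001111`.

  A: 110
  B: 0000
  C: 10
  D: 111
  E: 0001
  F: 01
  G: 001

Read left to right; each codeword is recognised as soon as it completes (prefix code):
  0000→B | 0000→B | 0000→B | 10→C | 01→F | 110→A | 001→G | 111→D
Decoded message: BBBCFAGD

BBBCFAGD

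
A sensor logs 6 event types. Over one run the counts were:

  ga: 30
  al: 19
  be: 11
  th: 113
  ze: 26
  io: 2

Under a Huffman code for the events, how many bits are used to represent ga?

Huffman merges, smallest pair first:
merge io(2) and be(11): 13
merge 13 and al(19): 32
merge ze(26) and ga(30): 56
merge 32 and 56: 88
merge 88 and th(113): 201
The subtree containing ga is merged 3 times, so code length = 3.

3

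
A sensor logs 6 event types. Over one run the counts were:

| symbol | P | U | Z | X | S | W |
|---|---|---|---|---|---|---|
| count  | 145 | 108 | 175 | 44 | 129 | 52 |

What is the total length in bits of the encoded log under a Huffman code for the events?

Greedily combine the two least-frequent nodes:
X(44) + W(52) → 96
96 + U(108) → 204
S(129) + P(145) → 274
Z(175) + 204 → 379
274 + 379 → 653
Total encoded bits = sum of merged weights = 96 + 204 + 274 + 379 + 653 = 1606.

1606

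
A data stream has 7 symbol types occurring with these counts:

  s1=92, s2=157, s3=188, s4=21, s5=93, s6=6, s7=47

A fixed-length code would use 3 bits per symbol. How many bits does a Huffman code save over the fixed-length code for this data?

Fixed-length: 3 bits × 604 symbols = 1812 bits.
Huffman merges:
s6(6) + s4(21) → 27
27 + s7(47) → 74
74 + s1(92) → 166
s5(93) + s2(157) → 250
166 + s3(188) → 354
250 + 354 → 604
Huffman total = 27 + 74 + 166 + 250 + 354 + 604 = 1475 bits.
Saving = 1812 − 1475 = 337 bits.

337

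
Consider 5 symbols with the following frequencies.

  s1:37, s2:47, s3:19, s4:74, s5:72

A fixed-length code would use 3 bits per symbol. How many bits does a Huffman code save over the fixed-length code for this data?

Fixed-length: 3 bits × 249 symbols = 747 bits.
Huffman merges:
s3(19) + s1(37) → 56
s2(47) + 56 → 103
s5(72) + s4(74) → 146
103 + 146 → 249
Huffman total = 56 + 103 + 146 + 249 = 554 bits.
Saving = 747 − 554 = 193 bits.

193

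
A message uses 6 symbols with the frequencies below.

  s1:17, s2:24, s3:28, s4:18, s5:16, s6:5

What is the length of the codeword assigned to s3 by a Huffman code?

2

Build the tree from the bottom:
combine s6(5), s5(16) → 21
combine s1(17), s4(18) → 35
combine 21, s2(24) → 45
combine s3(28), 35 → 63
combine 45, 63 → 108
The subtree containing s3 is merged 2 times, so code length = 2.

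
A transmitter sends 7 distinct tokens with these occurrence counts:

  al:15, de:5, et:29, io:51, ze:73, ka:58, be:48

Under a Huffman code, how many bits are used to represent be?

Build the tree from the bottom:
de(5) + al(15) → 20
20 + et(29) → 49
be(48) + 49 → 97
io(51) + ka(58) → 109
ze(73) + 97 → 170
109 + 170 → 279
be sits 3 levels below the root, so its codeword is 3 bits.

3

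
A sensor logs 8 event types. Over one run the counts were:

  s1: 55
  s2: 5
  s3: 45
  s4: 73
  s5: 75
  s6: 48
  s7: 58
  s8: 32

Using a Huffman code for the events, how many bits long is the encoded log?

1135

Greedily combine the two least-frequent nodes:
combine s2(5), s8(32) → 37
combine 37, s3(45) → 82
combine s6(48), s1(55) → 103
combine s7(58), s4(73) → 131
combine s5(75), 82 → 157
combine 103, 131 → 234
combine 157, 234 → 391
The encoded length is the sum of every internal node's weight: 37 + 82 + 103 + 131 + 157 + 234 + 391 = 1135 bits.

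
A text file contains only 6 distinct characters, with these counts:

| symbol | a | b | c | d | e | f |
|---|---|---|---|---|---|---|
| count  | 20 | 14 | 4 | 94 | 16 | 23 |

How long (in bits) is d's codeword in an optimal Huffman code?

Repeatedly merge the two smallest:
merge c(4) and b(14): 18
merge e(16) and 18: 34
merge a(20) and f(23): 43
merge 34 and 43: 77
merge 77 and d(94): 171
d is a child of the root — depth 1, so its codeword is a single bit.

1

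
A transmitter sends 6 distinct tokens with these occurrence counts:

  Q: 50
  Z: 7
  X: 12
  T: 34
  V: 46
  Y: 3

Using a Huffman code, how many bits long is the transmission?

336

Greedily combine the two least-frequent nodes:
Y(3) + Z(7) → 10
10 + X(12) → 22
22 + T(34) → 56
V(46) + Q(50) → 96
56 + 96 → 152
Total encoded bits = sum of merged weights = 10 + 22 + 56 + 96 + 152 = 336.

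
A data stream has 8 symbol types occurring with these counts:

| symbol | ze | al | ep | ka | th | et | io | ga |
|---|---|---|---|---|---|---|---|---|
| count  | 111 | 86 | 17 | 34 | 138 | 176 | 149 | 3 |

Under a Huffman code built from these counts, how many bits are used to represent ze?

3

Huffman merges, smallest pair first:
merge ga(3) and ep(17): 20
merge 20 and ka(34): 54
merge 54 and al(86): 140
merge ze(111) and th(138): 249
merge 140 and io(149): 289
merge et(176) and 249: 425
merge 289 and 425: 714
The subtree containing ze is merged 3 times, so code length = 3.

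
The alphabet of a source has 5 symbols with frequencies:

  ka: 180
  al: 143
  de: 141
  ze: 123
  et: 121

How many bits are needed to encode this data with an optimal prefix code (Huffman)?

Greedily combine the two least-frequent nodes:
et(121) + ze(123) → 244
de(141) + al(143) → 284
ka(180) + 244 → 424
284 + 424 → 708
Each symbol's bit-cost is frequency × depth; summing gives 1660 bits (equivalently 244 + 284 + 424 + 708).

1660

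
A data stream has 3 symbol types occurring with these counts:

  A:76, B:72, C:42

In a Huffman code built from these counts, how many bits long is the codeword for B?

2

Build the tree from the bottom:
merge C(42) and B(72): 114
merge A(76) and 114: 190
The subtree containing B is merged 2 times, so code length = 2.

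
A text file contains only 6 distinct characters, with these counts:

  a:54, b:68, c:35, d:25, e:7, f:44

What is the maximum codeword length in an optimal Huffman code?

Merge the two lowest-weight nodes at each step:
combine e(7), d(25) → 32
combine 32, c(35) → 67
combine f(44), a(54) → 98
combine 67, b(68) → 135
combine 98, 135 → 233
The first pair merged (e, d) ends up deepest, at depth 4.

4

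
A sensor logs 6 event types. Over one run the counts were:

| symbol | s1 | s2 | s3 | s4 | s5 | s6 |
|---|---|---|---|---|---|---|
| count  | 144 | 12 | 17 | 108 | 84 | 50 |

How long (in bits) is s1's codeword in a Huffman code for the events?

2

Repeatedly merge the two smallest:
merge s2(12) and s3(17): 29
merge 29 and s6(50): 79
merge 79 and s5(84): 163
merge s4(108) and s1(144): 252
merge 163 and 252: 415
The subtree containing s1 is merged 2 times, so code length = 2.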